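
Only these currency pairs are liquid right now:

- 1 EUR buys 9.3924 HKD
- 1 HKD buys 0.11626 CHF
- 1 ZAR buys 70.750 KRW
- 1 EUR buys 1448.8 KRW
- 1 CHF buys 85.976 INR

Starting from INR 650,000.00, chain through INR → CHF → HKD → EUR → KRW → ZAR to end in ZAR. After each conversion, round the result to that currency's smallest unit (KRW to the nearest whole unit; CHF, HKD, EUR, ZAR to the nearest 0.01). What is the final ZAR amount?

INR 650,000.00 ÷ 85.976 = CHF 7,560.25
CHF 7,560.25 ÷ 0.11626 = HKD 65,028.81
HKD 65,028.81 ÷ 9.3924 = EUR 6,923.56
EUR 6,923.56 × 1448.8 = KRW 10,030,854
KRW 10,030,854 ÷ 70.750 = ZAR 141,778.86

ZAR 141,778.86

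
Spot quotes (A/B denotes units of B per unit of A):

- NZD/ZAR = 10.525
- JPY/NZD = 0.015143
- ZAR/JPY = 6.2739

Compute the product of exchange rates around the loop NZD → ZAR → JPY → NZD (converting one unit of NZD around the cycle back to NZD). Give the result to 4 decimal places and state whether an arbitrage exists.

Around NZD → ZAR → JPY → NZD: 1 × 10.525 × 6.2739 × 0.015143 = 0.999935
Product ≈ 1 (deviation 0.007%, within rounding noise).

0.9999 (no arbitrage)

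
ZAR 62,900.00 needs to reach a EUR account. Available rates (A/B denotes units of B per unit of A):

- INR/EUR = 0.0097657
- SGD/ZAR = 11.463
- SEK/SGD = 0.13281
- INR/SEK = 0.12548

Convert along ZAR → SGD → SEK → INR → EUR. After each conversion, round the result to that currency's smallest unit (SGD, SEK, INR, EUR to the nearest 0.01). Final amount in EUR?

EUR 3,215.51

ZAR 62,900.00 ÷ 11.463 = SGD 5,487.22
SGD 5,487.22 ÷ 0.13281 = SEK 41,316.32
SEK 41,316.32 ÷ 0.12548 = INR 329,266.18
INR 329,266.18 × 0.0097657 = EUR 3,215.51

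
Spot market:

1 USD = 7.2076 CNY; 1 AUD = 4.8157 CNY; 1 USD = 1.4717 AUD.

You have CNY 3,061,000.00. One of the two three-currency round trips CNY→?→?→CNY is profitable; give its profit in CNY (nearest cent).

Profit: CNY 51,972.56

Profitable loop is CNY → AUD → USD → CNY:
CNY 3,061,000.00 ÷ 4.8157 = AUD 635,629.30
AUD 635,629.30 ÷ 1.4717 = USD 431,901.40
USD 431,901.40 × 7.2076 = CNY 3,112,972.56
Profit = CNY 3,112,972.56 − CNY 3,061,000.00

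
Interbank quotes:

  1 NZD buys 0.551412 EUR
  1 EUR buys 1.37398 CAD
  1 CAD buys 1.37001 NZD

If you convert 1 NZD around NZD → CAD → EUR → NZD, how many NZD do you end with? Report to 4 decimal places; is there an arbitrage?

Around NZD → CAD → EUR → NZD: 1 ÷ 1.37001 ÷ 1.37398 ÷ 0.551412 = 0.963429
Product < 1; profitable direction is NZD → EUR → CAD → NZD.

0.9634 (arbitrage exists)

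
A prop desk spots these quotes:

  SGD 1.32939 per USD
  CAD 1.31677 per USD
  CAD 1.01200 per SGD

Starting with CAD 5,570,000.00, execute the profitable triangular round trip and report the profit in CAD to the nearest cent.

Profit: CAD 120,863.80

Profitable loop is CAD → USD → SGD → CAD:
CAD 5,570,000.00 ÷ 1.31677 = USD 4,230,047.77
USD 4,230,047.77 × 1.32939 = SGD 5,623,383.20
SGD 5,623,383.20 × 1.01200 = CAD 5,690,863.80
Profit = CAD 5,690,863.80 − CAD 5,570,000.00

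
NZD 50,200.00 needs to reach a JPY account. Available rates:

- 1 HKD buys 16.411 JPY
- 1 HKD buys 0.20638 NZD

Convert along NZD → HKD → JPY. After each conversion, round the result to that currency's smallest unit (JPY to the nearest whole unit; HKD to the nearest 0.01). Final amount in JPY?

JPY 3,991,822

NZD 50,200.00 ÷ 0.20638 = HKD 243,240.62
HKD 243,240.62 × 16.411 = JPY 3,991,822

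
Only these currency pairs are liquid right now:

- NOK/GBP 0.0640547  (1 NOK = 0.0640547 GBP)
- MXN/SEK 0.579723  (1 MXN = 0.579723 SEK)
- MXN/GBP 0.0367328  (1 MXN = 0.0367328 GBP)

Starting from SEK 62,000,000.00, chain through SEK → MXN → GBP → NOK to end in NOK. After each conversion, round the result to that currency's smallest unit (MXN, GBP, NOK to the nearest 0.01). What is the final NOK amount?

NOK 61,330,173.27

SEK 62,000,000.00 ÷ 0.579723 = MXN 106,947,628.44
MXN 106,947,628.44 × 0.0367328 = GBP 3,928,485.85
GBP 3,928,485.85 ÷ 0.0640547 = NOK 61,330,173.27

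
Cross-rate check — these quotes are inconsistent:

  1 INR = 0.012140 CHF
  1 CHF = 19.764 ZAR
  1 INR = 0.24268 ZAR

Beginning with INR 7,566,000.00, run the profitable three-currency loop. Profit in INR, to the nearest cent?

Profitable loop is INR → ZAR → CHF → INR:
INR 7,566,000.00 × 0.24268 = ZAR 1,836,116.88
ZAR 1,836,116.88 ÷ 19.764 = CHF 92,902.09
CHF 92,902.09 ÷ 0.012140 = INR 7,652,560.84
Profit = INR 7,652,560.84 − INR 7,566,000.00

Profit: INR 86,560.84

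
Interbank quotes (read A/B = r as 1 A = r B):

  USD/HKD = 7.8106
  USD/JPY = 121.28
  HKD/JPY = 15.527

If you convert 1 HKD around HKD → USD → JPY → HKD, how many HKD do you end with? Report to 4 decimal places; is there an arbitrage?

1.0000 (no arbitrage)

Around HKD → USD → JPY → HKD: 1 ÷ 7.8106 × 121.28 ÷ 15.527 = 1.000040
Product ≈ 1 (deviation 0.004%, within rounding noise).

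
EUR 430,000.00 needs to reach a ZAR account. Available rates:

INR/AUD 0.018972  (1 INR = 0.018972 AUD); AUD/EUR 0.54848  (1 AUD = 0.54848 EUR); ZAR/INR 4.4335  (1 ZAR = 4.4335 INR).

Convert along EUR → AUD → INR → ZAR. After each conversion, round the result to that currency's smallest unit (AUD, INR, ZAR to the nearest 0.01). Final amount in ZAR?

EUR 430,000.00 ÷ 0.54848 = AUD 783,984.83
AUD 783,984.83 ÷ 0.018972 = INR 41,323,256.90
INR 41,323,256.90 ÷ 4.4335 = ZAR 9,320,684.99

ZAR 9,320,684.99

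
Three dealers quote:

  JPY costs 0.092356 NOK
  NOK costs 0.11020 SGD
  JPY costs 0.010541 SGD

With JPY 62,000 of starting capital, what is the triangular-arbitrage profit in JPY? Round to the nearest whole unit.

Profit: JPY 2,214

Profitable loop is JPY → SGD → NOK → JPY:
JPY 62,000 × 0.010541 = SGD 653.54
SGD 653.54 ÷ 0.11020 = NOK 5,930.51
NOK 5,930.51 ÷ 0.092356 = JPY 64,214
Profit = JPY 64,214 − JPY 62,000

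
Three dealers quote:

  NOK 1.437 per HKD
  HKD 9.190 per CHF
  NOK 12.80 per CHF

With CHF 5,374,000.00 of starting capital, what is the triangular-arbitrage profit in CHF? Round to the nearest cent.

Profit: CHF 170,469.16

Profitable loop is CHF → HKD → NOK → CHF:
CHF 5,374,000.00 × 9.190 = HKD 49,387,060.00
HKD 49,387,060.00 × 1.437 = NOK 70,969,205.22
NOK 70,969,205.22 ÷ 12.80 = CHF 5,544,469.16
Profit = CHF 5,544,469.16 − CHF 5,374,000.00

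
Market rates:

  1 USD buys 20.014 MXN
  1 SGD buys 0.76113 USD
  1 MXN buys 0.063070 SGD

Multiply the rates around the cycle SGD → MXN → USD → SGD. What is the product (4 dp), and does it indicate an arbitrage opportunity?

1.0408 (arbitrage exists)

Around SGD → MXN → USD → SGD: 1 ÷ 0.063070 ÷ 20.014 ÷ 0.76113 = 1.040841
Product > 1; profitable direction is SGD → MXN → USD → SGD.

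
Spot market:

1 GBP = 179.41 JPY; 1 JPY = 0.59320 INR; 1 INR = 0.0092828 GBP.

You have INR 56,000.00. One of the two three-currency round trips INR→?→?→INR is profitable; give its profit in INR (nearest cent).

Profitable loop is INR → JPY → GBP → INR:
INR 56,000.00 ÷ 0.59320 = JPY 94,403
JPY 94,403 ÷ 179.41 = GBP 526.19
GBP 526.19 ÷ 0.0092828 = INR 56,684.10
Profit = INR 56,684.10 − INR 56,000.00

Profit: INR 684.10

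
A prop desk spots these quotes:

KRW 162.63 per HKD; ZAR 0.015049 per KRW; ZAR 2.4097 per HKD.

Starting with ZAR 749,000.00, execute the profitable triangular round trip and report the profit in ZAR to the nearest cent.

Profitable loop is ZAR → HKD → KRW → ZAR:
ZAR 749,000.00 ÷ 2.4097 = HKD 310,827.07
HKD 310,827.07 × 162.63 = KRW 50,549,807
KRW 50,549,807 × 0.015049 = ZAR 760,724.05
Profit = ZAR 760,724.05 − ZAR 749,000.00

Profit: ZAR 11,724.05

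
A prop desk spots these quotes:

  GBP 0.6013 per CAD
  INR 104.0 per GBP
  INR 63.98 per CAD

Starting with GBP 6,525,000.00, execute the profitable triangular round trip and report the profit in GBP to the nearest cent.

Profit: GBP 150,752.22

Profitable loop is GBP → CAD → INR → GBP:
GBP 6,525,000.00 ÷ 0.6013 = CAD 10,851,488.44
CAD 10,851,488.44 × 63.98 = INR 694,278,230.50
INR 694,278,230.50 ÷ 104.0 = GBP 6,675,752.22
Profit = GBP 6,675,752.22 − GBP 6,525,000.00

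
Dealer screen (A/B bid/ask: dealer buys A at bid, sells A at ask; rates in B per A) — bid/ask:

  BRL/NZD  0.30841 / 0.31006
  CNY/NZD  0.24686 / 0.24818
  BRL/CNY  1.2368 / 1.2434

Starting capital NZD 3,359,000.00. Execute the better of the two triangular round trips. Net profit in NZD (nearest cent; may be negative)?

Net result: NZD -1,926.79 (no profitable arbitrage after spreads)

Best loop NZD → CNY → BRL → NZD:
NZD 3,359,000.00 ÷ 0.24818 (buy CNY at ask) = CNY 13,534,531.39
CNY 13,534,531.39 ÷ 1.2434 (buy BRL at ask) = BRL 10,885,098.43
BRL 10,885,098.43 × 0.30841 (sell BRL at bid) = NZD 3,357,073.21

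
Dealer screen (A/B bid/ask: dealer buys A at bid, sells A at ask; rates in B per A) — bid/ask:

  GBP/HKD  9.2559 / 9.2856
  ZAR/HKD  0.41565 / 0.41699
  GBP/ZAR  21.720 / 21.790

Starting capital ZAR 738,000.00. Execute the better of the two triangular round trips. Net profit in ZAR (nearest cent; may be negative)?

Best loop ZAR → GBP → HKD → ZAR:
ZAR 738,000.00 ÷ 21.790 (buy GBP at ask) = GBP 33,868.75
GBP 33,868.75 × 9.2559 (sell GBP at bid) = HKD 313,485.74
HKD 313,485.74 ÷ 0.41699 (buy ZAR at ask) = ZAR 751,782.38

Net profit: ZAR 13,782.38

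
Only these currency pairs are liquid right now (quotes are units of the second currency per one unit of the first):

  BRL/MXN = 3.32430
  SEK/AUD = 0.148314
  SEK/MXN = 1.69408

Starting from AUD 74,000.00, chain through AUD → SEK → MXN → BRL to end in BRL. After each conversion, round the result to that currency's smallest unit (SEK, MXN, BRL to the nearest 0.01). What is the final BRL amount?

BRL 254,263.07

AUD 74,000.00 ÷ 0.148314 = SEK 498,941.44
SEK 498,941.44 × 1.69408 = MXN 845,246.71
MXN 845,246.71 ÷ 3.32430 = BRL 254,263.07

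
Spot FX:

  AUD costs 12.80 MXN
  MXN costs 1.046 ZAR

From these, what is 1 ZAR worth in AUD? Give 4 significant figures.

ZAR/AUD = 0.07469

1 ZAR ÷ 1.046 = 0.956023 MXN
0.956023 MXN ÷ 12.80 = 0.0746893 AUD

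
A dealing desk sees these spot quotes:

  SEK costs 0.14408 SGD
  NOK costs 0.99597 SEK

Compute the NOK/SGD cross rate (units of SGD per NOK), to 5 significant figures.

NOK/SGD = 0.14350

1 NOK × 0.99597 = 0.99597 SEK
0.99597 SEK × 0.14408 = 0.143499 SGD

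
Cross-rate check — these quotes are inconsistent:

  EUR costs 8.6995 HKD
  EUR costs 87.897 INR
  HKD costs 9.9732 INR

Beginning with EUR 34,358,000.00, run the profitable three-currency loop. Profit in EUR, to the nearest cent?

Profitable loop is EUR → INR → HKD → EUR:
EUR 34,358,000.00 × 87.897 = INR 3,019,965,126.00
INR 3,019,965,126.00 ÷ 9.9732 = HKD 302,808,038.14
HKD 302,808,038.14 ÷ 8.6995 = EUR 34,807,522.06
Profit = EUR 34,807,522.06 − EUR 34,358,000.00

Profit: EUR 449,522.06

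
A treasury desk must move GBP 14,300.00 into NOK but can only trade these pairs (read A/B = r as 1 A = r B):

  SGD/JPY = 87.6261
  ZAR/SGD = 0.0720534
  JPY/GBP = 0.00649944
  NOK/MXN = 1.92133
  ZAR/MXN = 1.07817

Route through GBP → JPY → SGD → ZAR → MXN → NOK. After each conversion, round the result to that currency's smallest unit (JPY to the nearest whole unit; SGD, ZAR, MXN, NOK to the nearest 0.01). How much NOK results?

NOK 195,549.84

GBP 14,300.00 ÷ 0.00649944 = JPY 2,200,190
JPY 2,200,190 ÷ 87.6261 = SGD 25,108.84
SGD 25,108.84 ÷ 0.0720534 = ZAR 348,475.44
ZAR 348,475.44 × 1.07817 = MXN 375,715.77
MXN 375,715.77 ÷ 1.92133 = NOK 195,549.84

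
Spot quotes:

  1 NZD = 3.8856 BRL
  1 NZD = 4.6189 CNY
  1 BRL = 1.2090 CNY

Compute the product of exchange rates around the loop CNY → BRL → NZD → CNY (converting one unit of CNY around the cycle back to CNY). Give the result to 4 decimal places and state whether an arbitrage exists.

Around CNY → BRL → NZD → CNY: 1 ÷ 1.2090 ÷ 3.8856 × 4.6189 = 0.983228
Product < 1; profitable direction is CNY → NZD → BRL → CNY.

0.9832 (arbitrage exists)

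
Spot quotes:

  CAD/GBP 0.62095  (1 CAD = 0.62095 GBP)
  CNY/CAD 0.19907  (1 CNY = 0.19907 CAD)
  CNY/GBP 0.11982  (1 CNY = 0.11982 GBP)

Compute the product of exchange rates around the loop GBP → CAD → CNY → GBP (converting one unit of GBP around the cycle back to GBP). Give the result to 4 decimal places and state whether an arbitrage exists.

Around GBP → CAD → CNY → GBP: 1 ÷ 0.62095 ÷ 0.19907 × 0.11982 = 0.969319
Product < 1; profitable direction is GBP → CNY → CAD → GBP.

0.9693 (arbitrage exists)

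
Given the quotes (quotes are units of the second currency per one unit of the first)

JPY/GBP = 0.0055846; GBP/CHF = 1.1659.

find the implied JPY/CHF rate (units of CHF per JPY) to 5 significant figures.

1 JPY × 0.0055846 = 0.0055846 GBP
0.0055846 GBP × 1.1659 = 0.00651109 CHF

JPY/CHF = 0.0065111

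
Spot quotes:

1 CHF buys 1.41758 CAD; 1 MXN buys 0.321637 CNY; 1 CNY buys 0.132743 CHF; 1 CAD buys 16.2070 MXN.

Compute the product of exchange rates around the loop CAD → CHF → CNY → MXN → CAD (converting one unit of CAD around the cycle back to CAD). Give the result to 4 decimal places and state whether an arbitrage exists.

Around CAD → CHF → CNY → MXN → CAD: 1 ÷ 1.41758 ÷ 0.132743 ÷ 0.321637 ÷ 16.2070 = 1.019465
Product > 1; profitable direction is CAD → CHF → CNY → MXN → CAD.

1.0195 (arbitrage exists)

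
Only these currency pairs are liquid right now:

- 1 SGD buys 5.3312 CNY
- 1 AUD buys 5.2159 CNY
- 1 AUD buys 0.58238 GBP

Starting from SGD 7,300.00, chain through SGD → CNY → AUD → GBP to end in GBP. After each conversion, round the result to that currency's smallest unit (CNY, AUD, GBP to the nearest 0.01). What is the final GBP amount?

GBP 4,345.35

SGD 7,300.00 × 5.3312 = CNY 38,917.76
CNY 38,917.76 ÷ 5.2159 = AUD 7,461.37
AUD 7,461.37 × 0.58238 = GBP 4,345.35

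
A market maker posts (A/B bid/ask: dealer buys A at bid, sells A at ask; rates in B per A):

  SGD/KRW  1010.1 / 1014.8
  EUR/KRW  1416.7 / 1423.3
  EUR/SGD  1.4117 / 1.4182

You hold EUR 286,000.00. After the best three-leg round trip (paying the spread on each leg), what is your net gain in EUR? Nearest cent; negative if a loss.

Best loop EUR → SGD → KRW → EUR:
EUR 286,000.00 × 1.4117 (sell EUR at bid) = SGD 403,746.20
SGD 403,746.20 × 1010.1 (sell SGD at bid) = KRW 407,824,037
KRW 407,824,037 ÷ 1423.3 (buy EUR at ask) = EUR 286,534.14

Net profit: EUR 534.14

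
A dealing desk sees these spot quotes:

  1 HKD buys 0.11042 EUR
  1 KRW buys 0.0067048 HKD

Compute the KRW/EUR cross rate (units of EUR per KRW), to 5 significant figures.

1 KRW × 0.0067048 = 0.0067048 HKD
0.0067048 HKD × 0.11042 = 0.000740344 EUR

KRW/EUR = 0.00074034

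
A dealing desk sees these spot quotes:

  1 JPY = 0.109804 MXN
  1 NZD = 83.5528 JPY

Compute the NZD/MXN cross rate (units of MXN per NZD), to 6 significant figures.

1 NZD × 83.5528 = 83.5528 JPY
83.5528 JPY × 0.109804 = 9.17443 MXN

NZD/MXN = 9.17443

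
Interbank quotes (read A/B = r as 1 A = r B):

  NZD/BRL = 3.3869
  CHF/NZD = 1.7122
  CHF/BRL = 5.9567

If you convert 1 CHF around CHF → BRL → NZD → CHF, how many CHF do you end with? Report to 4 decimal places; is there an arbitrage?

1.0272 (arbitrage exists)

Around CHF → BRL → NZD → CHF: 1 × 5.9567 ÷ 3.3869 ÷ 1.7122 = 1.027185
Product > 1; profitable direction is CHF → BRL → NZD → CHF.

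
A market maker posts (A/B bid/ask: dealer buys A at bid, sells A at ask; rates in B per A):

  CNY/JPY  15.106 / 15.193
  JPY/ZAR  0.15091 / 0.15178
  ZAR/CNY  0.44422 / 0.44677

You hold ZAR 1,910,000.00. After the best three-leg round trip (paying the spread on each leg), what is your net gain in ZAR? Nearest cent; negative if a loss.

Best loop ZAR → CNY → JPY → ZAR:
ZAR 1,910,000.00 × 0.44422 (sell ZAR at bid) = CNY 848,460.20
CNY 848,460.20 × 15.106 (sell CNY at bid) = JPY 12,816,840
JPY 12,816,840 × 0.15091 (sell JPY at bid) = ZAR 1,934,189.29

Net profit: ZAR 24,189.29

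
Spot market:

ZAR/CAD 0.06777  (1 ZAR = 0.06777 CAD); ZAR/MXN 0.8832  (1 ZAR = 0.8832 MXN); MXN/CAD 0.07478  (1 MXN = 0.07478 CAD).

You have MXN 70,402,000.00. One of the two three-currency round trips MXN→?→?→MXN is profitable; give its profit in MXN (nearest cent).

Profitable loop is MXN → ZAR → CAD → MXN:
MXN 70,402,000.00 ÷ 0.8832 = ZAR 79,712,409.42
ZAR 79,712,409.42 × 0.06777 = CAD 5,402,109.99
CAD 5,402,109.99 ÷ 0.07478 = MXN 72,240,037.26
Profit = MXN 72,240,037.26 − MXN 70,402,000.00

Profit: MXN 1,838,037.26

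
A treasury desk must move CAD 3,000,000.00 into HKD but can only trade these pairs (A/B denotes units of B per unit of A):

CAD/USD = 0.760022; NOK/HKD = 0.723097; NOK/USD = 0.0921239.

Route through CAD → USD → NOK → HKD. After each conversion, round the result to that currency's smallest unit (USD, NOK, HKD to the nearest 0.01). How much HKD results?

CAD 3,000,000.00 × 0.760022 = USD 2,280,066.00
USD 2,280,066.00 ÷ 0.0921239 = NOK 24,749,994.30
NOK 24,749,994.30 × 0.723097 = HKD 17,896,646.63

HKD 17,896,646.63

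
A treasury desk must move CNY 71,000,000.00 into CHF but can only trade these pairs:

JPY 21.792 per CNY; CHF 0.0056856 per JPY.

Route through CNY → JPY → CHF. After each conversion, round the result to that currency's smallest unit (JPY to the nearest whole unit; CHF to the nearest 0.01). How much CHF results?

CNY 71,000,000.00 × 21.792 = JPY 1,547,232,000
JPY 1,547,232,000 × 0.0056856 = CHF 8,796,942.26

CHF 8,796,942.26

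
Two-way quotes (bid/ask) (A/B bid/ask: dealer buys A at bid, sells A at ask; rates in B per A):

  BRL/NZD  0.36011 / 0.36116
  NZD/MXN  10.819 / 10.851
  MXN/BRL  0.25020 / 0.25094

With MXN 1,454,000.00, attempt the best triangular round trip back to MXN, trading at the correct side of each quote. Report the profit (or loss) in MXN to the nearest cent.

Best loop MXN → NZD → BRL → MXN:
MXN 1,454,000.00 ÷ 10.851 (buy NZD at ask) = NZD 133,996.87
NZD 133,996.87 ÷ 0.36116 (buy BRL at ask) = BRL 371,018.02
BRL 371,018.02 ÷ 0.25094 (buy MXN at ask) = MXN 1,478,512.86

Net profit: MXN 24,512.86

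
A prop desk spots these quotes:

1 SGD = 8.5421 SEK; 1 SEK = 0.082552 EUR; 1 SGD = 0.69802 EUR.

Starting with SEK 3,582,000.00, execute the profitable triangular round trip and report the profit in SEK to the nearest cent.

Profit: SEK 36,678.21

Profitable loop is SEK → EUR → SGD → SEK:
SEK 3,582,000.00 × 0.082552 = EUR 295,701.26
EUR 295,701.26 ÷ 0.69802 = SGD 423,628.64
SGD 423,628.64 × 8.5421 = SEK 3,618,678.21
Profit = SEK 3,618,678.21 − SEK 3,582,000.00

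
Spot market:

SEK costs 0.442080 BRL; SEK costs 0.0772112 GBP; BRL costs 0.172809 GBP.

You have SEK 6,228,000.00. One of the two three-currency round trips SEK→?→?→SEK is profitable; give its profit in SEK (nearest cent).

Profitable loop is SEK → GBP → BRL → SEK:
SEK 6,228,000.00 × 0.0772112 = GBP 480,871.35
GBP 480,871.35 ÷ 0.172809 = BRL 2,782,675.40
BRL 2,782,675.40 ÷ 0.442080 = SEK 6,294,506.43
Profit = SEK 6,294,506.43 − SEK 6,228,000.00

Profit: SEK 66,506.43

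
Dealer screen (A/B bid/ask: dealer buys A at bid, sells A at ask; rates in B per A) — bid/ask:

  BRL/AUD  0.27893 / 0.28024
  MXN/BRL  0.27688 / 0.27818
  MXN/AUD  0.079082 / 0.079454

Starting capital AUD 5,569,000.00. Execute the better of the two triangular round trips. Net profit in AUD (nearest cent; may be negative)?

Net profit: AUD 80,354.59

Best loop AUD → BRL → MXN → AUD:
AUD 5,569,000.00 ÷ 0.28024 (buy BRL at ask) = BRL 19,872,252.36
BRL 19,872,252.36 ÷ 0.27818 (buy MXN at ask) = MXN 71,436,668.18
MXN 71,436,668.18 × 0.079082 (sell MXN at bid) = AUD 5,649,354.59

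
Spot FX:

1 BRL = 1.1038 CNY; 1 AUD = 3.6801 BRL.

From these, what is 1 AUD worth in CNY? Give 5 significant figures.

1 AUD × 3.6801 = 3.6801 BRL
3.6801 BRL × 1.1038 = 4.06209 CNY

AUD/CNY = 4.0621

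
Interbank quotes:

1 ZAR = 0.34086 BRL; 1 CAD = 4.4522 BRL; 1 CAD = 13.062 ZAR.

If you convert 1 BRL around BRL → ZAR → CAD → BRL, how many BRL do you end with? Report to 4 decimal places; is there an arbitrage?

Around BRL → ZAR → CAD → BRL: 1 ÷ 0.34086 ÷ 13.062 × 4.4522 = 0.999975
Product ≈ 1 (deviation 0.003%, within rounding noise).

1.0000 (no arbitrage)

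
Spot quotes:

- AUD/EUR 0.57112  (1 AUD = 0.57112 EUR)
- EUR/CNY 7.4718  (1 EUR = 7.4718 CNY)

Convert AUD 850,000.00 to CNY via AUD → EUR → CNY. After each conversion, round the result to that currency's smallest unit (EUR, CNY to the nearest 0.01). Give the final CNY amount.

CNY 3,627,200.25

AUD 850,000.00 × 0.57112 = EUR 485,452.00
EUR 485,452.00 × 7.4718 = CNY 3,627,200.25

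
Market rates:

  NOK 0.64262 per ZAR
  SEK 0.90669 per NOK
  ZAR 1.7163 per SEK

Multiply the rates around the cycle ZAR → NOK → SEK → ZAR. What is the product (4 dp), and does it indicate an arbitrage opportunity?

Around ZAR → NOK → SEK → ZAR: 1 × 0.64262 × 0.90669 × 1.7163 = 1.000014
Product ≈ 1 (deviation 0.001%, within rounding noise).

1.0000 (no arbitrage)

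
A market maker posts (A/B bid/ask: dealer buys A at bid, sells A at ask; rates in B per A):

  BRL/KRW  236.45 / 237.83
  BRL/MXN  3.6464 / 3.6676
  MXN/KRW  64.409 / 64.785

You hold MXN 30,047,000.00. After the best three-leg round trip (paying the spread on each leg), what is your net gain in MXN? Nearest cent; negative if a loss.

Best loop MXN → BRL → KRW → MXN:
MXN 30,047,000.00 ÷ 3.6676 (buy BRL at ask) = BRL 8,192,550.99
BRL 8,192,550.99 × 236.45 (sell BRL at bid) = KRW 1,937,128,681
KRW 1,937,128,681 ÷ 64.785 (buy MXN at ask) = MXN 29,900,882.63

Net result: MXN -146,117.37 (no profitable arbitrage after spreads)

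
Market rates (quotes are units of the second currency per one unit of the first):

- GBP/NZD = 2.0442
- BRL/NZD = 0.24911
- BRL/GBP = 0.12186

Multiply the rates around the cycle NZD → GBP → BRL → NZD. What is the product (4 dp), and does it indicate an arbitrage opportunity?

Around NZD → GBP → BRL → NZD: 1 ÷ 2.0442 ÷ 0.12186 × 0.24911 = 1.000015
Product ≈ 1 (deviation 0.002%, within rounding noise).

1.0000 (no arbitrage)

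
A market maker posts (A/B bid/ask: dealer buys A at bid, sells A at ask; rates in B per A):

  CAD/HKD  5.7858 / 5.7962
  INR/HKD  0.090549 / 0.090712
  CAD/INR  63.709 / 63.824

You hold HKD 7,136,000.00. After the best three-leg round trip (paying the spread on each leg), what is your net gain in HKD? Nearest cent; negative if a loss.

Best loop HKD → INR → CAD → HKD:
HKD 7,136,000.00 ÷ 0.090712 (buy INR at ask) = INR 78,666,549.08
INR 78,666,549.08 ÷ 63.824 (buy CAD at ask) = CAD 1,232,554.35
CAD 1,232,554.35 × 5.7858 (sell CAD at bid) = HKD 7,131,312.98

Net result: HKD -4,687.02 (no profitable arbitrage after spreads)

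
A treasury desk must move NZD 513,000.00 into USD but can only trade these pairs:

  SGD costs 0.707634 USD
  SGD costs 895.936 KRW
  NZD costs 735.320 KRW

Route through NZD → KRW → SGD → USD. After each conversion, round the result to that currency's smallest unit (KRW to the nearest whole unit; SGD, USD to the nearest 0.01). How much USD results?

USD 297,937.69

NZD 513,000.00 × 735.320 = KRW 377,219,160
KRW 377,219,160 ÷ 895.936 = SGD 421,033.60
SGD 421,033.60 × 0.707634 = USD 297,937.69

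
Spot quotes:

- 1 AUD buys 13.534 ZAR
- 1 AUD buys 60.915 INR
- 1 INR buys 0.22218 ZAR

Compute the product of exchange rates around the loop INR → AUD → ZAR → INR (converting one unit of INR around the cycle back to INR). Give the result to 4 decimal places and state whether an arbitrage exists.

Around INR → AUD → ZAR → INR: 1 ÷ 60.915 × 13.534 ÷ 0.22218 = 0.999993
Product ≈ 1 (deviation 0.001%, within rounding noise).

1.0000 (no arbitrage)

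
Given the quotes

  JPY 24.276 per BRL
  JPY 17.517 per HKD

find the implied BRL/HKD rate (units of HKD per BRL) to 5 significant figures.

1 BRL × 24.276 = 24.276 JPY
24.276 JPY ÷ 17.517 = 1.38585 HKD

BRL/HKD = 1.3859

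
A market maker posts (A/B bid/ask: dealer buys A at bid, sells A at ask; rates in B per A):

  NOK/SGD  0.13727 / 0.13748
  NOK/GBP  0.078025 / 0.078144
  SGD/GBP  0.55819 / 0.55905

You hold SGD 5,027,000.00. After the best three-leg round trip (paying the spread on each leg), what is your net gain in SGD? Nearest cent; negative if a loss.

Best loop SGD → NOK → GBP → SGD:
SGD 5,027,000.00 ÷ 0.13748 (buy NOK at ask) = NOK 36,565,318.59
NOK 36,565,318.59 × 0.078025 (sell NOK at bid) = GBP 2,853,008.98
GBP 2,853,008.98 ÷ 0.55905 (buy SGD at ask) = SGD 5,103,316.31

Net profit: SGD 76,316.31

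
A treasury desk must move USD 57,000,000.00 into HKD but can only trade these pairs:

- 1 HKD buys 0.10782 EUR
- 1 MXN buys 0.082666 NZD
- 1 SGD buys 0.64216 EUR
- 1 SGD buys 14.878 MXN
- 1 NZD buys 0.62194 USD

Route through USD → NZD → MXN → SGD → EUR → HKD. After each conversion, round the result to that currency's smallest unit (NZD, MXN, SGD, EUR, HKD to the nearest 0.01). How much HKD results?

HKD 443,811,764.98

USD 57,000,000.00 ÷ 0.62194 = NZD 91,648,712.09
NZD 91,648,712.09 ÷ 0.082666 = MXN 1,108,662,716.11
MXN 1,108,662,716.11 ÷ 14.878 = SGD 74,516,918.68
SGD 74,516,918.68 × 0.64216 = EUR 47,851,784.50
EUR 47,851,784.50 ÷ 0.10782 = HKD 443,811,764.98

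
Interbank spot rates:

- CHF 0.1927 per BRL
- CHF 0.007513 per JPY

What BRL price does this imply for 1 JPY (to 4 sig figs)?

1 JPY × 0.007513 = 0.007513 CHF
0.007513 CHF ÷ 0.1927 = 0.0389881 BRL

JPY/BRL = 0.03899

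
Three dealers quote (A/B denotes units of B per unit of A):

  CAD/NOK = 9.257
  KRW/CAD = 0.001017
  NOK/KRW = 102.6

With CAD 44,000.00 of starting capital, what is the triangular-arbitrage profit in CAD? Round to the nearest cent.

Profit: CAD 1,552.70

Profitable loop is CAD → KRW → NOK → CAD:
CAD 44,000.00 ÷ 0.001017 = KRW 43,264,503
KRW 43,264,503 ÷ 102.6 = NOK 421,681.32
NOK 421,681.32 ÷ 9.257 = CAD 45,552.70
Profit = CAD 45,552.70 − CAD 44,000.00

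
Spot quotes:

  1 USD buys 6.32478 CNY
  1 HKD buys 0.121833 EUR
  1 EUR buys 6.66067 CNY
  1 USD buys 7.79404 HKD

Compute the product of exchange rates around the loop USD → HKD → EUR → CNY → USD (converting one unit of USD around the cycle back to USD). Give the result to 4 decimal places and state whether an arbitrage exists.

Around USD → HKD → EUR → CNY → USD: 1 × 7.79404 × 0.121833 × 6.66067 ÷ 6.32478 = 1.000000
Product ≈ 1 (deviation 0.000%, within rounding noise).

1.0000 (no arbitrage)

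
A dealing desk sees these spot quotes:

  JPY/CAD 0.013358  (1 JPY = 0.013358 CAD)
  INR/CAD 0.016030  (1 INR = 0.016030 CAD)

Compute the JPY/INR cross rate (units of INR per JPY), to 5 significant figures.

1 JPY × 0.013358 = 0.013358 CAD
0.013358 CAD ÷ 0.016030 = 0.833313 INR

JPY/INR = 0.83331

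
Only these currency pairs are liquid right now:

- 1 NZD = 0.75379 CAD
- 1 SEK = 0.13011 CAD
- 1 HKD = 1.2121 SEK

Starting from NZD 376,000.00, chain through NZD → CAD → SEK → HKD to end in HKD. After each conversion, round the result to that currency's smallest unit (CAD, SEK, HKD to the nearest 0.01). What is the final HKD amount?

HKD 1,797,169.71

NZD 376,000.00 × 0.75379 = CAD 283,425.04
CAD 283,425.04 ÷ 0.13011 = SEK 2,178,349.40
SEK 2,178,349.40 ÷ 1.2121 = HKD 1,797,169.71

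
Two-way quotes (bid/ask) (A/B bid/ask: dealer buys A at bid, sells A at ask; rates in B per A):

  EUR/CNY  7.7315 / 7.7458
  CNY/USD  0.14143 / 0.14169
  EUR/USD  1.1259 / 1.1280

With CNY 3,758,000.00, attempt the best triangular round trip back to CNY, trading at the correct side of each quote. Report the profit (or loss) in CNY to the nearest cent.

Best loop CNY → EUR → USD → CNY:
CNY 3,758,000.00 ÷ 7.7458 (buy EUR at ask) = EUR 485,166.15
EUR 485,166.15 × 1.1259 (sell EUR at bid) = USD 546,248.57
USD 546,248.57 ÷ 0.14169 (buy CNY at ask) = CNY 3,855,237.30

Net profit: CNY 97,237.30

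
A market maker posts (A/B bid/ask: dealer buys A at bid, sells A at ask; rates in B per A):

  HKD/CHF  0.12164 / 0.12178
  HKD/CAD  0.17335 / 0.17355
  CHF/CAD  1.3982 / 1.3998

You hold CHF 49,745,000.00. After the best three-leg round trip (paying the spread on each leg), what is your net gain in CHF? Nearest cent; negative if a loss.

Net profit: CHF 841,114.45

Best loop CHF → HKD → CAD → CHF:
CHF 49,745,000.00 ÷ 0.12178 (buy HKD at ask) = HKD 408,482,509.44
HKD 408,482,509.44 × 0.17335 (sell HKD at bid) = CAD 70,810,443.01
CAD 70,810,443.01 ÷ 1.3998 (buy CHF at ask) = CHF 50,586,114.45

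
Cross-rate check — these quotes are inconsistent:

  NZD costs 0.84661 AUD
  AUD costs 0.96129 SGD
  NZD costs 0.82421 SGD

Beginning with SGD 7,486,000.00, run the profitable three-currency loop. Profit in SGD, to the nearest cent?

Profit: SGD 95,408.25

Profitable loop is SGD → AUD → NZD → SGD:
SGD 7,486,000.00 ÷ 0.96129 = AUD 7,787,452.28
AUD 7,787,452.28 ÷ 0.84661 = NZD 9,198,393.92
NZD 9,198,393.92 × 0.82421 = SGD 7,581,408.25
Profit = SGD 7,581,408.25 − SGD 7,486,000.00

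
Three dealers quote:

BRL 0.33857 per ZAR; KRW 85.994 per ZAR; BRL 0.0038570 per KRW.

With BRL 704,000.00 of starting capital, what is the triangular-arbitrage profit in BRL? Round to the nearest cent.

Profitable loop is BRL → KRW → ZAR → BRL:
BRL 704,000.00 ÷ 0.0038570 = KRW 182,525,279
KRW 182,525,279 ÷ 85.994 = ZAR 2,122,535.05
ZAR 2,122,535.05 × 0.33857 = BRL 718,626.69
Profit = BRL 718,626.69 − BRL 704,000.00

Profit: BRL 14,626.69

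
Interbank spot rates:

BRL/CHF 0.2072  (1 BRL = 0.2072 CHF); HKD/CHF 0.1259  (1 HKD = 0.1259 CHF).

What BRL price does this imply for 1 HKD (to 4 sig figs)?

1 HKD × 0.1259 = 0.1259 CHF
0.1259 CHF ÷ 0.2072 = 0.607625 BRL

HKD/BRL = 0.6076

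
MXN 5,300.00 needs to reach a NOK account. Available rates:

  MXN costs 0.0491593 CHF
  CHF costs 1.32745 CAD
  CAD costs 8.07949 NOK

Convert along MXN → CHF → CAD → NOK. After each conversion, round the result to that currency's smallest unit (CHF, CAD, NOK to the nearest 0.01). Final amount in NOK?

MXN 5,300.00 × 0.0491593 = CHF 260.54
CHF 260.54 × 1.32745 = CAD 345.85
CAD 345.85 × 8.07949 = NOK 2,794.29

NOK 2,794.29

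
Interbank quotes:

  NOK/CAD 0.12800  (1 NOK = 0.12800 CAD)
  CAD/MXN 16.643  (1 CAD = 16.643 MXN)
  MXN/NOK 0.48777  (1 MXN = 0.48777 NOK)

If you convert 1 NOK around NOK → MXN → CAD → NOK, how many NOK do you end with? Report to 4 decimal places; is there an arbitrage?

0.9624 (arbitrage exists)

Around NOK → MXN → CAD → NOK: 1 ÷ 0.48777 ÷ 16.643 ÷ 0.12800 = 0.962373
Product < 1; profitable direction is NOK → CAD → MXN → NOK.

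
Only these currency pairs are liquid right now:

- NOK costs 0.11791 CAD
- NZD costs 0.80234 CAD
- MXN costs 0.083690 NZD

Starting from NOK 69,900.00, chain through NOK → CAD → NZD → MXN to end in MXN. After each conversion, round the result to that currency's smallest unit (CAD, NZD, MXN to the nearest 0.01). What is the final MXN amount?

MXN 122,742.74

NOK 69,900.00 × 0.11791 = CAD 8,241.91
CAD 8,241.91 ÷ 0.80234 = NZD 10,272.34
NZD 10,272.34 ÷ 0.083690 = MXN 122,742.74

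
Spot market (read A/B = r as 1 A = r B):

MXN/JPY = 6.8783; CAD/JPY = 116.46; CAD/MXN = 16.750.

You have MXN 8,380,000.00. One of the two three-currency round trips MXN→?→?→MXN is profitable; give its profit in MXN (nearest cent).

Profit: MXN 90,808.80

Profitable loop is MXN → CAD → JPY → MXN:
MXN 8,380,000.00 ÷ 16.750 = CAD 500,298.51
CAD 500,298.51 × 116.46 = JPY 58,264,764
JPY 58,264,764 ÷ 6.8783 = MXN 8,470,808.80
Profit = MXN 8,470,808.80 − MXN 8,380,000.00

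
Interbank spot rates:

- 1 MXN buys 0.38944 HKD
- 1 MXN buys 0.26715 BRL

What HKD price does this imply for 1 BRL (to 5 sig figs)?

BRL/HKD = 1.4578

1 BRL ÷ 0.26715 = 3.74322 MXN
3.74322 MXN × 0.38944 = 1.45776 HKD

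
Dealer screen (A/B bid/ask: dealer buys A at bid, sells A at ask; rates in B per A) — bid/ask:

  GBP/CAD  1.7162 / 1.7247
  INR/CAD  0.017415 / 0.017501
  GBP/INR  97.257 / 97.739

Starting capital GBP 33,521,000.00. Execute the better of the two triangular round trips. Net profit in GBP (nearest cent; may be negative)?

Net profit: GBP 111,109.44

Best loop GBP → CAD → INR → GBP:
GBP 33,521,000.00 × 1.7162 (sell GBP at bid) = CAD 57,528,740.20
CAD 57,528,740.20 ÷ 0.017501 (buy INR at ask) = INR 3,287,168,744.64
INR 3,287,168,744.64 ÷ 97.739 (buy GBP at ask) = GBP 33,632,109.44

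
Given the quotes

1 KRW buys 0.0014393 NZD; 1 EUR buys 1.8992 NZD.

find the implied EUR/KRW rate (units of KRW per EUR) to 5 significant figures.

1 EUR × 1.8992 = 1.8992 NZD
1.8992 NZD ÷ 0.0014393 = 1319.53 KRW

EUR/KRW = 1319.5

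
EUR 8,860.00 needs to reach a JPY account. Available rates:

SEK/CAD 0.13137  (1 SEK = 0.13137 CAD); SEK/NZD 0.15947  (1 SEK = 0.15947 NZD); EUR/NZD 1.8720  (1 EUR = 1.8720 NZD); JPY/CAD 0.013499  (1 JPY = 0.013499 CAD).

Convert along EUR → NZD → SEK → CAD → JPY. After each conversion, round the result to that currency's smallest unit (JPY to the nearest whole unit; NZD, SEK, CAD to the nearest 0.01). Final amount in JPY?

EUR 8,860.00 × 1.8720 = NZD 16,585.92
NZD 16,585.92 ÷ 0.15947 = SEK 104,006.52
SEK 104,006.52 × 0.13137 = CAD 13,663.34
CAD 13,663.34 ÷ 0.013499 = JPY 1,012,174

JPY 1,012,174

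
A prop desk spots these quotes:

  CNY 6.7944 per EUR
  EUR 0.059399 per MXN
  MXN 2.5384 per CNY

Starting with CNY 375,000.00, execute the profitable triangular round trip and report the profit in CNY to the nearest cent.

Profitable loop is CNY → MXN → EUR → CNY:
CNY 375,000.00 × 2.5384 = MXN 951,900.00
MXN 951,900.00 × 0.059399 = EUR 56,541.91
EUR 56,541.91 × 6.7944 = CNY 384,168.34
Profit = CNY 384,168.34 − CNY 375,000.00

Profit: CNY 9,168.34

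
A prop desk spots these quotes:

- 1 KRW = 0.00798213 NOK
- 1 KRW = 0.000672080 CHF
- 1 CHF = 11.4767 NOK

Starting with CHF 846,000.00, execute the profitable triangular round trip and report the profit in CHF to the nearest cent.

Profitable loop is CHF → KRW → NOK → CHF:
CHF 846,000.00 ÷ 0.000672080 = KRW 1,258,778,717
KRW 1,258,778,717 × 0.00798213 = NOK 10,047,735.36
NOK 10,047,735.36 ÷ 11.4767 = CHF 875,489.94
Profit = CHF 875,489.94 − CHF 846,000.00

Profit: CHF 29,489.94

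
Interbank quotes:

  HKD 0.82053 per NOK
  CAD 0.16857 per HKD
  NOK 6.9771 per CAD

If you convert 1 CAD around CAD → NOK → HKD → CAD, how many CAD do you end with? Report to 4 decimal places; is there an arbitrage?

Around CAD → NOK → HKD → CAD: 1 × 6.9771 × 0.82053 × 0.16857 = 0.965050
Product < 1; profitable direction is CAD → HKD → NOK → CAD.

0.9650 (arbitrage exists)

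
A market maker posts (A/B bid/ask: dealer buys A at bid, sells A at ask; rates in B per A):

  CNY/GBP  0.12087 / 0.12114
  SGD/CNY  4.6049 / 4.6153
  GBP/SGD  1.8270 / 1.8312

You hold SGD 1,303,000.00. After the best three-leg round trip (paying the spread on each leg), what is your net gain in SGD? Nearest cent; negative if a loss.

Net profit: SGD 22,017.73

Best loop SGD → CNY → GBP → SGD:
SGD 1,303,000.00 × 4.6049 (sell SGD at bid) = CNY 6,000,184.70
CNY 6,000,184.70 × 0.12087 (sell CNY at bid) = GBP 725,242.32
GBP 725,242.32 × 1.8270 (sell GBP at bid) = SGD 1,325,017.73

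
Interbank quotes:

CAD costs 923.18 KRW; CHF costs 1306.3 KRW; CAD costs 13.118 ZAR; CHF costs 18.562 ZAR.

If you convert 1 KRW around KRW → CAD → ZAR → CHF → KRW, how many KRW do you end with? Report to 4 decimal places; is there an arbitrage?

1.0000 (no arbitrage)

Around KRW → CAD → ZAR → CHF → KRW: 1 ÷ 923.18 × 13.118 ÷ 18.562 × 1306.3 = 0.999999
Product ≈ 1 (deviation 0.000%, within rounding noise).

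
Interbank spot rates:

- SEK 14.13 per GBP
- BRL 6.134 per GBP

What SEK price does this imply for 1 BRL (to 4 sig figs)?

BRL/SEK = 2.304

1 BRL ÷ 6.134 = 0.163026 GBP
0.163026 GBP × 14.13 = 2.30355 SEK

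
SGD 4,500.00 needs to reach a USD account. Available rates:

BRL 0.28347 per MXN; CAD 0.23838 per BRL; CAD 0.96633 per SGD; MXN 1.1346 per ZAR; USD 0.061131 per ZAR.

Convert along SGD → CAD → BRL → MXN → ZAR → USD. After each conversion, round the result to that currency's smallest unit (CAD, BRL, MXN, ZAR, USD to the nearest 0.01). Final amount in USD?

USD 3,467.20

SGD 4,500.00 × 0.96633 = CAD 4,348.48
CAD 4,348.48 ÷ 0.23838 = BRL 18,241.80
BRL 18,241.80 ÷ 0.28347 = MXN 64,351.78
MXN 64,351.78 ÷ 1.1346 = ZAR 56,717.59
ZAR 56,717.59 × 0.061131 = USD 3,467.20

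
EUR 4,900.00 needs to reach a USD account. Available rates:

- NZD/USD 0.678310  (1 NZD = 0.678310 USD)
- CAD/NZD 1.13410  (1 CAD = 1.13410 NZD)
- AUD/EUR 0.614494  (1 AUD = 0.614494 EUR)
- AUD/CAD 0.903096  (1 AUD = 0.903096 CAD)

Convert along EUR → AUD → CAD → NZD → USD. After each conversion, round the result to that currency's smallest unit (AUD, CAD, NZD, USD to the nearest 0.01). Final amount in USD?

USD 5,539.77

EUR 4,900.00 ÷ 0.614494 = AUD 7,974.04
AUD 7,974.04 × 0.903096 = CAD 7,201.32
CAD 7,201.32 × 1.13410 = NZD 8,167.02
NZD 8,167.02 × 0.678310 = USD 5,539.77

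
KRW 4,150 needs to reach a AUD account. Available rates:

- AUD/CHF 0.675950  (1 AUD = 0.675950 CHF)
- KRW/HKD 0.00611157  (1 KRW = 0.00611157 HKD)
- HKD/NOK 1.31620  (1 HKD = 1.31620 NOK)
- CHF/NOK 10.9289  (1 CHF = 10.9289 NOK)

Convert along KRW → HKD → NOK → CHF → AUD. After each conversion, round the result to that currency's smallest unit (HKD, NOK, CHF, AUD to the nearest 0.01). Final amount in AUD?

AUD 4.51

KRW 4,150 × 0.00611157 = HKD 25.36
HKD 25.36 × 1.31620 = NOK 33.38
NOK 33.38 ÷ 10.9289 = CHF 3.05
CHF 3.05 ÷ 0.675950 = AUD 4.51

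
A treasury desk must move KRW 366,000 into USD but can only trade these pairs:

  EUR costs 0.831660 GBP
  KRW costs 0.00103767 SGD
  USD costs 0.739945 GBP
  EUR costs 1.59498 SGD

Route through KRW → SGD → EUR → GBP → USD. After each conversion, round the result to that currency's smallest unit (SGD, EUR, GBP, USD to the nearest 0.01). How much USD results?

KRW 366,000 × 0.00103767 = SGD 379.79
SGD 379.79 ÷ 1.59498 = EUR 238.12
EUR 238.12 × 0.831660 = GBP 198.03
GBP 198.03 ÷ 0.739945 = USD 267.63

USD 267.63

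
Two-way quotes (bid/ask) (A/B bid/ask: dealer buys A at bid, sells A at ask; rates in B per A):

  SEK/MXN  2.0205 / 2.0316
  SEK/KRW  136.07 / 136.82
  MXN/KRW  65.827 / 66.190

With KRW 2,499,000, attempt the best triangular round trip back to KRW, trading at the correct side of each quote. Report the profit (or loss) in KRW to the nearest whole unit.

Net profit: KRW 29,704

Best loop KRW → MXN → SEK → KRW:
KRW 2,499,000 ÷ 66.190 (buy MXN at ask) = MXN 37,754.95
MXN 37,754.95 ÷ 2.0316 (buy SEK at ask) = SEK 18,583.85
SEK 18,583.85 × 136.07 (sell SEK at bid) = KRW 2,528,704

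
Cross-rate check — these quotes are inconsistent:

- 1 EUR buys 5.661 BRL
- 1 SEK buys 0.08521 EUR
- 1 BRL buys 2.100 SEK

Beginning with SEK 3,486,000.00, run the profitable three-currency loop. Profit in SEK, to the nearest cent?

Profit: SEK 45,265.71

Profitable loop is SEK → EUR → BRL → SEK:
SEK 3,486,000.00 × 0.08521 = EUR 297,042.06
EUR 297,042.06 × 5.661 = BRL 1,681,555.10
BRL 1,681,555.10 × 2.100 = SEK 3,531,265.71
Profit = SEK 3,531,265.71 − SEK 3,486,000.00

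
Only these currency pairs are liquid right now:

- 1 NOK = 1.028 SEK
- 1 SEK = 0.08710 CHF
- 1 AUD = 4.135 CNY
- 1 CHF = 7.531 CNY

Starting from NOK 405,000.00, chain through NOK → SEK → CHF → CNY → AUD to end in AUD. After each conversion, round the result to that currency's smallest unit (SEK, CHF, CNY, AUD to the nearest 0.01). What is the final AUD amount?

NOK 405,000.00 × 1.028 = SEK 416,340.00
SEK 416,340.00 × 0.08710 = CHF 36,263.21
CHF 36,263.21 × 7.531 = CNY 273,098.23
CNY 273,098.23 ÷ 4.135 = AUD 66,045.52

AUD 66,045.52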